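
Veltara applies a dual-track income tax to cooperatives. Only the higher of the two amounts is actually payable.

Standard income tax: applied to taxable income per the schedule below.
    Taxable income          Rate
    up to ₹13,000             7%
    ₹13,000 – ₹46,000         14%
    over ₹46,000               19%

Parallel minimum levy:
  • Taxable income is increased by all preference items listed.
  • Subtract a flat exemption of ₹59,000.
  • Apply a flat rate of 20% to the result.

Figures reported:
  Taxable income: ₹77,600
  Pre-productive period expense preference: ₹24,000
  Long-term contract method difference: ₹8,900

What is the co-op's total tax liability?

₹11,534

Standard income tax:
  ₹13,000 × 7% = ₹910
  ₹33,000 × 14% = ₹4,620
  ₹31,600 × 19% = ₹6,004
  → ₹11,534

Parallel minimum levy:
  Adjusted income: ₹77,600 + ₹24,000 + ₹8,900 = ₹110,500
  Less exemption ₹59,000 → base ₹51,500
  ₹51,500 × 20% = ₹10,300

₹11,534 > ₹10,300, so the standard income tax governs.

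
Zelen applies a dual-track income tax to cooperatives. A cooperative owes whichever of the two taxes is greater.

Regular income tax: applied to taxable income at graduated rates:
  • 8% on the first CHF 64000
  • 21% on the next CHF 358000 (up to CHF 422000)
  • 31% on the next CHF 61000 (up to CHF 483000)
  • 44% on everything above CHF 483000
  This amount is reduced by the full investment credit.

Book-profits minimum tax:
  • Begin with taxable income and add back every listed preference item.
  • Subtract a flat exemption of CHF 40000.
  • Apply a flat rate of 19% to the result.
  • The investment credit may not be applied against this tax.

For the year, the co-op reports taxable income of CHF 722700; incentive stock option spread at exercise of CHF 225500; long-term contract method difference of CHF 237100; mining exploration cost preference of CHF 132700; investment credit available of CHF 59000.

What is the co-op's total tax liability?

CHF 242820

Book-profits minimum tax:
  Adjusted income: CHF 722700 + CHF 225500 + CHF 237100 + CHF 132700 = CHF 1318000
  Less exemption CHF 40000 → base CHF 1278000
  CHF 1278000 × 19% = CHF 242820

Regular income tax:
  CHF 64000 × 8% = CHF 5120
  CHF 358000 × 21% = CHF 75180
  CHF 61000 × 31% = CHF 18910
  CHF 239700 × 44% = CHF 105468
  → CHF 204678
  Less investment credit CHF 59000 → CHF 145678

CHF 242820 > CHF 145678, so the book-profits minimum tax is the binding amount.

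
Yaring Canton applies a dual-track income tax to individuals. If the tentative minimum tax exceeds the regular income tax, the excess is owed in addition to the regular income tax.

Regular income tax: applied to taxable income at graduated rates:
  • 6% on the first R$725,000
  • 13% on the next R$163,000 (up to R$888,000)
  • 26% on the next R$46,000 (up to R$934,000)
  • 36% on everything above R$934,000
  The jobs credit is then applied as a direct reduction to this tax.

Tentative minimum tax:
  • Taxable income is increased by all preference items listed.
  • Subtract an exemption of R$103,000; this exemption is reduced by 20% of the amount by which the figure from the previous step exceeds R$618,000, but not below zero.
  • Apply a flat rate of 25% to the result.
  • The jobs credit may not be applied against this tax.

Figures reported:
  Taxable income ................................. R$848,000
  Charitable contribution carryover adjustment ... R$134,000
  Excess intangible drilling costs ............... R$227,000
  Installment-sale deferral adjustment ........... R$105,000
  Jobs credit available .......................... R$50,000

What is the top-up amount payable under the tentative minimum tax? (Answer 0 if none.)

Regular income tax:
  R$725,000 × 6% = R$43,500
  R$123,000 × 13% = R$15,990
  → R$59,490
  Less jobs credit R$50,000 → R$9,490

Tentative minimum tax:
  Adjusted income: R$848,000 + R$134,000 + R$227,000 + R$105,000 = R$1,314,000
  Exemption: 20% × (R$1,314,000 − R$618,000) = R$139,200 ≥ R$103,000, so the exemption is fully phased out
  Base: R$1,314,000 − R$0 = R$1,314,000
  R$1,314,000 × 25% = R$328,500

Excess of tentative minimum tax over regular income tax: R$328,500 − R$9,490 = R$319,010.

R$319,010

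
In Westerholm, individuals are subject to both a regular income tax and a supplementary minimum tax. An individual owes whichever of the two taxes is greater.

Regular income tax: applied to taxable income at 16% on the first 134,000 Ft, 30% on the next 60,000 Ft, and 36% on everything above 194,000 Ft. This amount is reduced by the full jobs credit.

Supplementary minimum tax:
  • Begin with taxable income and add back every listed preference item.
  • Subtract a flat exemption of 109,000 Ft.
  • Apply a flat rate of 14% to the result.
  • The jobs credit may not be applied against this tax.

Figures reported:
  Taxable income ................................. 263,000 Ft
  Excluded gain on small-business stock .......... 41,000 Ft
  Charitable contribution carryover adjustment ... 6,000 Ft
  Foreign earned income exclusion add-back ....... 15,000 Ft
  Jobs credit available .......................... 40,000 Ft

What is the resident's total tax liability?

Regular income tax:
  134,000 Ft × 16% = 21,440 Ft
  60,000 Ft × 30% = 18,000 Ft
  69,000 Ft × 36% = 24,840 Ft
  → 64,280 Ft
  Less jobs credit 40,000 Ft → 24,280 Ft

Supplementary minimum tax:
  Adjusted income: 263,000 Ft + 41,000 Ft + 6,000 Ft + 15,000 Ft = 325,000 Ft
  Less exemption 109,000 Ft → base 216,000 Ft
  216,000 Ft × 14% = 30,240 Ft

30,240 Ft > 24,280 Ft, so the supplementary minimum tax is the binding amount.

30,240 Ft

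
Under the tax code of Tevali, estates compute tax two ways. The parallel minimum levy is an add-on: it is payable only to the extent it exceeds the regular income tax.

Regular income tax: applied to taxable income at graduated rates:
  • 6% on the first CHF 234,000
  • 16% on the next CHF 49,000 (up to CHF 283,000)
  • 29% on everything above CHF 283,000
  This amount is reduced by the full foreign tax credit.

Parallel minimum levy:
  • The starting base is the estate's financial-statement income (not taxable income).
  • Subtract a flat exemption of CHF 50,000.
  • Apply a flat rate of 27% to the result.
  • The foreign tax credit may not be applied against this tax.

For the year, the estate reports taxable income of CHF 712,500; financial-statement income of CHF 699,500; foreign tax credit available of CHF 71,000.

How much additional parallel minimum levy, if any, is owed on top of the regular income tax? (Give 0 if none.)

CHF 99,930

Regular income tax:
  CHF 234,000 × 6% = CHF 14,040
  CHF 49,000 × 16% = CHF 7,840
  CHF 429,500 × 29% = CHF 124,555
  → CHF 146,435
  Less foreign tax credit CHF 71,000 → CHF 75,435

Parallel minimum levy:
  Base (financial-statement income): CHF 699,500
  Less exemption CHF 50,000 → base CHF 649,500
  CHF 649,500 × 27% = CHF 175,365

Excess of parallel minimum levy over regular income tax: CHF 175,365 − CHF 75,435 = CHF 99,930.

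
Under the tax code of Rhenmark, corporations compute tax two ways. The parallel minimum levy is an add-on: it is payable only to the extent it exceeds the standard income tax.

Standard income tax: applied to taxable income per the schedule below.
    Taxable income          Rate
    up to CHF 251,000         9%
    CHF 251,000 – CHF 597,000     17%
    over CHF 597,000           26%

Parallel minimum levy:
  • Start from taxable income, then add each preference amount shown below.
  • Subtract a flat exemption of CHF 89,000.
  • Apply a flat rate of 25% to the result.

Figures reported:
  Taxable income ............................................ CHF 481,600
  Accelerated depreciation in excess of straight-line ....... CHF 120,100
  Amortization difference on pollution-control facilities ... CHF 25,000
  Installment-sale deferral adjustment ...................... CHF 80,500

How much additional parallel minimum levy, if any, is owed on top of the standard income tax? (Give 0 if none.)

CHF 92,758

Standard income tax:
  CHF 251,000 × 9% = CHF 22,590
  CHF 230,600 × 17% = CHF 39,202
  → CHF 61,792

Parallel minimum levy:
  Adjusted income: CHF 481,600 + CHF 120,100 + CHF 25,000 + CHF 80,500 = CHF 707,200
  Less exemption CHF 89,000 → base CHF 618,200
  CHF 618,200 × 25% = CHF 154,550

Excess of parallel minimum levy over standard income tax: CHF 154,550 − CHF 61,792 = CHF 92,758.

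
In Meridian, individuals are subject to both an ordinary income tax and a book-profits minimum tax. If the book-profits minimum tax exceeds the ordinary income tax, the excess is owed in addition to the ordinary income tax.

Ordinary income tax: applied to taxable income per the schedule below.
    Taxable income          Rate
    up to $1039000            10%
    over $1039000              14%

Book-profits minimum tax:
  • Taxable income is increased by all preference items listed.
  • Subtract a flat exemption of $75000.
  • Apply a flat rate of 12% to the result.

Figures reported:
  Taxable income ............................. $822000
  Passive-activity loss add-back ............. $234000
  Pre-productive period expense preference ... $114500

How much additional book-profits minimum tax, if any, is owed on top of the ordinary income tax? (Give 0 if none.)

$49260

Book-profits minimum tax:
  Adjusted income: $822000 + $234000 + $114500 = $1170500
  Less exemption $75000 → base $1095500
  $1095500 × 12% = $131460

Ordinary income tax:
  $822000 × 10% = $82200

Excess of book-profits minimum tax over ordinary income tax: $131460 − $82200 = $49260.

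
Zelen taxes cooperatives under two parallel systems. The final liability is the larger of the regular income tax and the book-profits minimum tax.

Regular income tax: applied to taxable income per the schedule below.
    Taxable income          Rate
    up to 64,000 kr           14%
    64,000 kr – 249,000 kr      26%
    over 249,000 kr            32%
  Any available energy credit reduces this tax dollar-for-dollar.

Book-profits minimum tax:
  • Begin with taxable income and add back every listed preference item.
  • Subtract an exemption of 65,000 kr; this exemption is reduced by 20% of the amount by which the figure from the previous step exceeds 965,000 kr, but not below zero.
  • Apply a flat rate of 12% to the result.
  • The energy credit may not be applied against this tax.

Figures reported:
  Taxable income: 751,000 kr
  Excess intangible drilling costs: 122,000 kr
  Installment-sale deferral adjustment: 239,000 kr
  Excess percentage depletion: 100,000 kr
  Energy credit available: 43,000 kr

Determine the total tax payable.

174,700 kr

Book-profits minimum tax:
  Adjusted income: 751,000 kr + 122,000 kr + 239,000 kr + 100,000 kr = 1,212,000 kr
  Exemption: 65,000 kr − 20% × (1,212,000 kr − 965,000 kr) = 65,000 kr − 49,400 kr = 15,600 kr
  Base: 1,212,000 kr − 15,600 kr = 1,196,400 kr
  1,196,400 kr × 12% = 143,568 kr

Regular income tax:
  64,000 kr × 14% = 8,960 kr
  185,000 kr × 26% = 48,100 kr
  502,000 kr × 32% = 160,640 kr
  → 217,700 kr
  Less energy credit 43,000 kr → 174,700 kr

174,700 kr > 143,568 kr, so the regular income tax governs.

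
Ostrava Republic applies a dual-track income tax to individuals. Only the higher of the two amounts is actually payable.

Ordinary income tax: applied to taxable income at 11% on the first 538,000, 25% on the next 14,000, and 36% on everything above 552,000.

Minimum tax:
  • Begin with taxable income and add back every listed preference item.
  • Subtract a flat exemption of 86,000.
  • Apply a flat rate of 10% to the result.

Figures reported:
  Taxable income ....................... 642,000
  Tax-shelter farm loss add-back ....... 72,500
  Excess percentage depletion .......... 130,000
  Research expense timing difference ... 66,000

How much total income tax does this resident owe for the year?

Minimum tax:
  Adjusted income: 642,000 + 72,500 + 130,000 + 66,000 = 910,500
  Less exemption 86,000 → base 824,500
  824,500 × 10% = 82,450

Ordinary income tax:
  538,000 × 11% = 59,180
  14,000 × 25% = 3,500
  90,000 × 36% = 32,400
  → 95,080

95,080 > 82,450, so the ordinary income tax governs.

95,080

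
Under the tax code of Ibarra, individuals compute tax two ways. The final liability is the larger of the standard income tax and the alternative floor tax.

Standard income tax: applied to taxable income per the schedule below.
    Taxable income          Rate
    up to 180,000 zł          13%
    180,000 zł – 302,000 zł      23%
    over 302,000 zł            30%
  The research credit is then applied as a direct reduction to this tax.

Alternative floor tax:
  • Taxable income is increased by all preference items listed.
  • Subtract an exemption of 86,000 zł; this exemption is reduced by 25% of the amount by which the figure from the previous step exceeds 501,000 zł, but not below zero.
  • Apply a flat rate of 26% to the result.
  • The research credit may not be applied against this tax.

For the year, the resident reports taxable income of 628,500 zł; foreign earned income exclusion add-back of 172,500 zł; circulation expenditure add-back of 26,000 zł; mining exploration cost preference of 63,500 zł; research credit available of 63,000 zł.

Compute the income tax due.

Alternative floor tax:
  Adjusted income: 628,500 zł + 172,500 zł + 26,000 zł + 63,500 zł = 890,500 zł
  Exemption: 25% × (890,500 zł − 501,000 zł) = 97,375 zł ≥ 86,000 zł, so the exemption is fully phased out
  Base: 890,500 zł − 0 zł = 890,500 zł
  890,500 zł × 26% = 231,530 zł

Standard income tax:
  180,000 zł × 13% = 23,400 zł
  122,000 zł × 23% = 28,060 zł
  326,500 zł × 30% = 97,950 zł
  → 149,410 zł
  Less research credit 63,000 zł → 86,410 zł

231,530 zł > 86,410 zł, so the alternative floor tax is the binding amount.

231,530 zł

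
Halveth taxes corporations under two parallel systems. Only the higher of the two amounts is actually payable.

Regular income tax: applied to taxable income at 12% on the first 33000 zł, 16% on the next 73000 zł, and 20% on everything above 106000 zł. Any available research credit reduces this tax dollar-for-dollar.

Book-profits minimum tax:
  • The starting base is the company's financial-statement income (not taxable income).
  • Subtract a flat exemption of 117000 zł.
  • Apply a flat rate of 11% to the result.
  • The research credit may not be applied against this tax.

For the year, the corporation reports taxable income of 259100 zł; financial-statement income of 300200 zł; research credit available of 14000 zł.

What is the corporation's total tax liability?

Book-profits minimum tax:
  Base (financial-statement income): 300200 zł
  Less exemption 117000 zł → base 183200 zł
  183200 zł × 11% = 20152 zł

Regular income tax:
  33000 zł × 12% = 3960 zł
  73000 zł × 16% = 11680 zł
  153100 zł × 20% = 30620 zł
  → 46260 zł
  Less research credit 14000 zł → 32260 zł

32260 zł > 20152 zł, so the regular income tax governs.

32260 zł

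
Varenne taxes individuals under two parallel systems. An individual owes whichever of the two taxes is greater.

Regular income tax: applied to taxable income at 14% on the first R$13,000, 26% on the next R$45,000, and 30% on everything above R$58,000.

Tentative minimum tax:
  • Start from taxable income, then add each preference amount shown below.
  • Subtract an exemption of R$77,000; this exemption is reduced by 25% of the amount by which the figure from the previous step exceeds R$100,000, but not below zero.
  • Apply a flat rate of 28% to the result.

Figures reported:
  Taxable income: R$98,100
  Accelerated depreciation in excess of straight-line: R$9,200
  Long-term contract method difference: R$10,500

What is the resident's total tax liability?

R$25,550

Tentative minimum tax:
  Adjusted income: R$98,100 + R$9,200 + R$10,500 = R$117,800
  Exemption: R$77,000 − 25% × (R$117,800 − R$100,000) = R$77,000 − R$4,450 = R$72,550
  Base: R$117,800 − R$72,550 = R$45,250
  R$45,250 × 28% = R$12,670

Regular income tax:
  R$13,000 × 14% = R$1,820
  R$45,000 × 26% = R$11,700
  R$40,100 × 30% = R$12,030
  → R$25,550

R$25,550 > R$12,670, so the regular income tax governs.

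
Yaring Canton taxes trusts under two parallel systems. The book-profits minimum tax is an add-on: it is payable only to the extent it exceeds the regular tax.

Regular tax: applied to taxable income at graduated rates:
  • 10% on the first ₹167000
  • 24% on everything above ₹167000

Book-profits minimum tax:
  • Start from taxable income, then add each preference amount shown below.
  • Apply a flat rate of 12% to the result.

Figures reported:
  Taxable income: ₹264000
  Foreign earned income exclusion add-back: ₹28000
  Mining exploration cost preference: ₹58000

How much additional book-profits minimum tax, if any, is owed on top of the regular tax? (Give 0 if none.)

₹2020

Regular tax:
  ₹167000 × 10% = ₹16700
  ₹97000 × 24% = ₹23280
  → ₹39980

Book-profits minimum tax:
  Adjusted income: ₹264000 + ₹28000 + ₹58000 = ₹350000
  ₹350000 × 12% = ₹42000

Excess of book-profits minimum tax over regular tax: ₹42000 − ₹39980 = ₹2020.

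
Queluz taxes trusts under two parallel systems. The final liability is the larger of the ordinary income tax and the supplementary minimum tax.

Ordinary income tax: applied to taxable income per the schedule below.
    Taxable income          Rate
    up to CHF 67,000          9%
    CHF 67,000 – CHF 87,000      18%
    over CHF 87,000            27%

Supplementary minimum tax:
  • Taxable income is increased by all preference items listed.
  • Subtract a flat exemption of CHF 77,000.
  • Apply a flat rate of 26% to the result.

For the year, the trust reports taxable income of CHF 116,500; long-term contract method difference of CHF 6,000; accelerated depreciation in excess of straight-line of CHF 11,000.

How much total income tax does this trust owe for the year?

CHF 17,595

Supplementary minimum tax:
  Adjusted income: CHF 116,500 + CHF 6,000 + CHF 11,000 = CHF 133,500
  Less exemption CHF 77,000 → base CHF 56,500
  CHF 56,500 × 26% = CHF 14,690

Ordinary income tax:
  CHF 67,000 × 9% = CHF 6,030
  CHF 20,000 × 18% = CHF 3,600
  CHF 29,500 × 27% = CHF 7,965
  → CHF 17,595

CHF 17,595 > CHF 14,690, so the ordinary income tax governs.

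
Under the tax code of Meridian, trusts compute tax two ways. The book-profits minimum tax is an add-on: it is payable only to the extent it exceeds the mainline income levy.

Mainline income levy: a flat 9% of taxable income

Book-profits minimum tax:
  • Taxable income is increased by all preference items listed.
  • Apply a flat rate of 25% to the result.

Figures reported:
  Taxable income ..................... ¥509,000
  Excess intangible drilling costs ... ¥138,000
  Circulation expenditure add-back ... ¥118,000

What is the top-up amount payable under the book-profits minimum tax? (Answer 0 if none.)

Book-profits minimum tax:
  Adjusted income: ¥509,000 + ¥138,000 + ¥118,000 = ¥765,000
  ¥765,000 × 25% = ¥191,250

Mainline income levy:
  ¥509,000 × 9% = ¥45,810

Excess of book-profits minimum tax over mainline income levy: ¥191,250 − ¥45,810 = ¥145,440.

¥145,440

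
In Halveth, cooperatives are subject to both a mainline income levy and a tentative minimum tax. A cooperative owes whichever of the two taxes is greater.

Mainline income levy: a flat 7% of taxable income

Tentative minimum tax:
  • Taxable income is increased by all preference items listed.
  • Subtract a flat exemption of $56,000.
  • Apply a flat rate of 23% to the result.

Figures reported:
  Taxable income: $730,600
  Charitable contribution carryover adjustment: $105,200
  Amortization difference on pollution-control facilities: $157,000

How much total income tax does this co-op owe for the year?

Mainline income levy:
  $730,600 × 7% = $51,142

Tentative minimum tax:
  Adjusted income: $730,600 + $105,200 + $157,000 = $992,800
  Less exemption $56,000 → base $936,800
  $936,800 × 23% = $215,464

$215,464 > $51,142, so the tentative minimum tax is the binding amount.

$215,464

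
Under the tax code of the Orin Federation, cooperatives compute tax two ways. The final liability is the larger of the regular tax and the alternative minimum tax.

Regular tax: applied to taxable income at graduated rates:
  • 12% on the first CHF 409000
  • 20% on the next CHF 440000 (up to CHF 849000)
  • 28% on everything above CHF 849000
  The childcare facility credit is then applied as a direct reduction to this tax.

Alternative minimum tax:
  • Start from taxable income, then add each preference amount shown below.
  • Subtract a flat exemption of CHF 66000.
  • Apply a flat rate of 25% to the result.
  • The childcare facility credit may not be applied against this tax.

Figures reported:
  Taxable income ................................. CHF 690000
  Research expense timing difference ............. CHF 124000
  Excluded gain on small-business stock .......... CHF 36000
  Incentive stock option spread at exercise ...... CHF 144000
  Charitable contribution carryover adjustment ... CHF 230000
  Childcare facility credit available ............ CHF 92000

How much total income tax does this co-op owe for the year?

CHF 289500

Regular tax:
  CHF 409000 × 12% = CHF 49080
  CHF 281000 × 20% = CHF 56200
  → CHF 105280
  Less childcare facility credit CHF 92000 → CHF 13280

Alternative minimum tax:
  Adjusted income: CHF 690000 + CHF 124000 + CHF 36000 + CHF 144000 + CHF 230000 = CHF 1224000
  Less exemption CHF 66000 → base CHF 1158000
  CHF 1158000 × 25% = CHF 289500

CHF 289500 > CHF 13280, so the alternative minimum tax is the binding amount.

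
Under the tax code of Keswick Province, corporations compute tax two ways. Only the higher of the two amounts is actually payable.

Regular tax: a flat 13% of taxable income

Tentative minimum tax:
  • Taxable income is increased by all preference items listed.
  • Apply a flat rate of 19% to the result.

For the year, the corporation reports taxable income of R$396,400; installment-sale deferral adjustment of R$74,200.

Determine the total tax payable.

Regular tax:
  R$396,400 × 13% = R$51,532

Tentative minimum tax:
  Adjusted income: R$396,400 + R$74,200 = R$470,600
  R$470,600 × 19% = R$89,414

R$89,414 > R$51,532, so the tentative minimum tax is the binding amount.

R$89,414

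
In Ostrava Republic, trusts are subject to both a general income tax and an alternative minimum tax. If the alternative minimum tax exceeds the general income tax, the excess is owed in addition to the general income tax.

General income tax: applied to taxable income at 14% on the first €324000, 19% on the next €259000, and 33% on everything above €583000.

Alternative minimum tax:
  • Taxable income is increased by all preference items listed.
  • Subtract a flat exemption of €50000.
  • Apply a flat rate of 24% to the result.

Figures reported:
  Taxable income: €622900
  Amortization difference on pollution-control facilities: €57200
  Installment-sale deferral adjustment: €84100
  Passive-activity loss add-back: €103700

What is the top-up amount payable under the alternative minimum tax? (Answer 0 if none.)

€88559

Alternative minimum tax:
  Adjusted income: €622900 + €57200 + €84100 + €103700 = €867900
  Less exemption €50000 → base €817900
  €817900 × 24% = €196296

General income tax:
  €324000 × 14% = €45360
  €259000 × 19% = €49210
  €39900 × 33% = €13167
  → €107737

Excess of alternative minimum tax over general income tax: €196296 − €107737 = €88559.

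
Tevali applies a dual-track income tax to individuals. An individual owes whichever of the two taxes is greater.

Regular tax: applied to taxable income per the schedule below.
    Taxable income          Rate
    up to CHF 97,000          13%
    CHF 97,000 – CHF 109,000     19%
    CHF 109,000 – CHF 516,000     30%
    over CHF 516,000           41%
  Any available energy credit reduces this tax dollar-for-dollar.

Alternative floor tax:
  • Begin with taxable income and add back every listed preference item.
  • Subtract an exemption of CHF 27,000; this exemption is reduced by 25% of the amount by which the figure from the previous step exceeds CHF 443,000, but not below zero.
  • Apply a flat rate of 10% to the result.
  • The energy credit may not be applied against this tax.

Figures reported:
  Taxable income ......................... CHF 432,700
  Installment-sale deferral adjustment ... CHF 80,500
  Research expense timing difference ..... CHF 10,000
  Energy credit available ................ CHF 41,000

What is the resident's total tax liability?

CHF 71,000

Alternative floor tax:
  Adjusted income: CHF 432,700 + CHF 80,500 + CHF 10,000 = CHF 523,200
  Exemption: CHF 27,000 − 25% × (CHF 523,200 − CHF 443,000) = CHF 27,000 − CHF 20,050 = CHF 6,950
  Base: CHF 523,200 − CHF 6,950 = CHF 516,250
  CHF 516,250 × 10% = CHF 51,625

Regular tax:
  CHF 97,000 × 13% = CHF 12,610
  CHF 12,000 × 19% = CHF 2,280
  CHF 323,700 × 30% = CHF 97,110
  → CHF 112,000
  Less energy credit CHF 41,000 → CHF 71,000

CHF 71,000 > CHF 51,625, so the regular tax governs.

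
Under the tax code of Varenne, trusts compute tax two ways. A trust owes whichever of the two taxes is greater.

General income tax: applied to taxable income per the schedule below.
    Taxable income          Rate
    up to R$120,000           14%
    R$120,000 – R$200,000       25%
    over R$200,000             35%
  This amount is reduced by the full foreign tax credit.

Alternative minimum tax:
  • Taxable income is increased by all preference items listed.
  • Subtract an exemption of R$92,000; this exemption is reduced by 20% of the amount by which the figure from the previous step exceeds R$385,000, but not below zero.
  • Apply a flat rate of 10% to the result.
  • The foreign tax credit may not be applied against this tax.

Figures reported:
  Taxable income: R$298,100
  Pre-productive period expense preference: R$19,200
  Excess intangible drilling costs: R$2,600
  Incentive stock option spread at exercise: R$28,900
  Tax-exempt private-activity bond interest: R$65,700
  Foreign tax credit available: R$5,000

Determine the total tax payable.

Alternative minimum tax:
  Adjusted income: R$298,100 + R$19,200 + R$2,600 + R$28,900 + R$65,700 = R$414,500
  Exemption: R$92,000 − 20% × (R$414,500 − R$385,000) = R$92,000 − R$5,900 = R$86,100
  Base: R$414,500 − R$86,100 = R$328,400
  R$328,400 × 10% = R$32,840

General income tax:
  R$120,000 × 14% = R$16,800
  R$80,000 × 25% = R$20,000
  R$98,100 × 35% = R$34,335
  → R$71,135
  Less foreign tax credit R$5,000 → R$66,135

R$66,135 > R$32,840, so the general income tax governs.

R$66,135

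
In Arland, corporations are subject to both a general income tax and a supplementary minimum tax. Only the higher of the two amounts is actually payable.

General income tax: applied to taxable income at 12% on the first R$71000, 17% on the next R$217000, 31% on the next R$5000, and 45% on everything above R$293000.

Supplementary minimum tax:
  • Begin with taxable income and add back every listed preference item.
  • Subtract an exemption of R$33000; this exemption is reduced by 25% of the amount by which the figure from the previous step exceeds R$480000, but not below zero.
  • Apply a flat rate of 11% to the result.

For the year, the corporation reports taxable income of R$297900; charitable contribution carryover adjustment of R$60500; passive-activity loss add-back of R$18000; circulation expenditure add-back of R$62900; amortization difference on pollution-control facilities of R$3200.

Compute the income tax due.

R$49165

Supplementary minimum tax:
  Adjusted income: R$297900 + R$60500 + R$18000 + R$62900 + R$3200 = R$442500
  Exemption: R$442500 ≤ R$480000, so full R$33000 applies
  Base: R$442500 − R$33000 = R$409500
  R$409500 × 11% = R$45045

General income tax:
  R$71000 × 12% = R$8520
  R$217000 × 17% = R$36890
  R$5000 × 31% = R$1550
  R$4900 × 45% = R$2205
  → R$49165

R$49165 > R$45045, so the general income tax governs.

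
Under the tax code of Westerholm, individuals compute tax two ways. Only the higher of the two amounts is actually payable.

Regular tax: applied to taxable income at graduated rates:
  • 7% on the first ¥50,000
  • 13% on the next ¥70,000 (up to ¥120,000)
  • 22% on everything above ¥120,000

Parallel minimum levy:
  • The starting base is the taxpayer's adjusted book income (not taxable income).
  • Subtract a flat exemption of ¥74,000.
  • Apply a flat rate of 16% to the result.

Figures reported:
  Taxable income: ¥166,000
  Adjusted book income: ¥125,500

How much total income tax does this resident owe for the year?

Regular tax:
  ¥50,000 × 7% = ¥3,500
  ¥70,000 × 13% = ¥9,100
  ¥46,000 × 22% = ¥10,120
  → ¥22,720

Parallel minimum levy:
  Base (adjusted book income): ¥125,500
  Less exemption ¥74,000 → base ¥51,500
  ¥51,500 × 16% = ¥8,240

¥22,720 > ¥8,240, so the regular tax governs.

¥22,720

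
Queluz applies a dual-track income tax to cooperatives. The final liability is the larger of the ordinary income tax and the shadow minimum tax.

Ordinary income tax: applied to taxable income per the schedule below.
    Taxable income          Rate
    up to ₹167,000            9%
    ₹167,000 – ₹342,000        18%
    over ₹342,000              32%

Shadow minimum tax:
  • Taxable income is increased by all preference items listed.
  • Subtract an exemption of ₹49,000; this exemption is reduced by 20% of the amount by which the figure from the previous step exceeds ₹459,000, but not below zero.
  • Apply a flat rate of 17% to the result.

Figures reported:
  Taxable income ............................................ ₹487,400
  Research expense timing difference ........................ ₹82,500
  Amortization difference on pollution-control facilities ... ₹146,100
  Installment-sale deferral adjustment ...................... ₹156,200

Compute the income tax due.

₹148,274

Shadow minimum tax:
  Adjusted income: ₹487,400 + ₹82,500 + ₹146,100 + ₹156,200 = ₹872,200
  Exemption: 20% × (₹872,200 − ₹459,000) = ₹82,640 ≥ ₹49,000, so the exemption is fully phased out
  Base: ₹872,200 − ₹0 = ₹872,200
  ₹872,200 × 17% = ₹148,274

Ordinary income tax:
  ₹167,000 × 9% = ₹15,030
  ₹175,000 × 18% = ₹31,500
  ₹145,400 × 32% = ₹46,528
  → ₹93,058

₹148,274 > ₹93,058, so the shadow minimum tax is the binding amount.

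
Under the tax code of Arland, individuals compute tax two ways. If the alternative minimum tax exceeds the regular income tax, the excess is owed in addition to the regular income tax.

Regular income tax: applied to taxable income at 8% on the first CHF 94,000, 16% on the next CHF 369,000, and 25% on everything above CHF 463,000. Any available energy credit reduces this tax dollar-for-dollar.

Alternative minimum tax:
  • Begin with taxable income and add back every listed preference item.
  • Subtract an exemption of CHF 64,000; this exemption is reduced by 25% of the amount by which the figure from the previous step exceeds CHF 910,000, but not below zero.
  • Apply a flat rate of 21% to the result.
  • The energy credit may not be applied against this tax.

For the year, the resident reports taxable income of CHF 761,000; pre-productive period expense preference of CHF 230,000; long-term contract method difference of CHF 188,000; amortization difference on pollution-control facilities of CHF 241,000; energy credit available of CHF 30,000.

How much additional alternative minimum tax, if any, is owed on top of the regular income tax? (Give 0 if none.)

Regular income tax:
  CHF 94,000 × 8% = CHF 7,520
  CHF 369,000 × 16% = CHF 59,040
  CHF 298,000 × 25% = CHF 74,500
  → CHF 141,060
  Less energy credit CHF 30,000 → CHF 111,060

Alternative minimum tax:
  Adjusted income: CHF 761,000 + CHF 230,000 + CHF 188,000 + CHF 241,000 = CHF 1,420,000
  Exemption: 25% × (CHF 1,420,000 − CHF 910,000) = CHF 127,500 ≥ CHF 64,000, so the exemption is fully phased out
  Base: CHF 1,420,000 − CHF 0 = CHF 1,420,000
  CHF 1,420,000 × 21% = CHF 298,200

Excess of alternative minimum tax over regular income tax: CHF 298,200 − CHF 111,060 = CHF 187,140.

CHF 187,140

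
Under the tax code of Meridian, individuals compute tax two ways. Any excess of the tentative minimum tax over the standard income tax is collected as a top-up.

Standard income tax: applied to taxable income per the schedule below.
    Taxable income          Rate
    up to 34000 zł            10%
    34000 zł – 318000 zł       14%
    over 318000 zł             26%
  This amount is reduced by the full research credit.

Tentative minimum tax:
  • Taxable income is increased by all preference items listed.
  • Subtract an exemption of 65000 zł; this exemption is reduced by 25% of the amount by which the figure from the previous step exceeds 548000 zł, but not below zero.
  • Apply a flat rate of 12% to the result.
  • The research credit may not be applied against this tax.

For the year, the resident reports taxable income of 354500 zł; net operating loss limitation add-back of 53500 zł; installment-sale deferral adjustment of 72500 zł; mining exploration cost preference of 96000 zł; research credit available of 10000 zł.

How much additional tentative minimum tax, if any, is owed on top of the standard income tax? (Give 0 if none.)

19585 zł

Standard income tax:
  34000 zł × 10% = 3400 zł
  284000 zł × 14% = 39760 zł
  36500 zł × 26% = 9490 zł
  → 52650 zł
  Less research credit 10000 zł → 42650 zł

Tentative minimum tax:
  Adjusted income: 354500 zł + 53500 zł + 72500 zł + 96000 zł = 576500 zł
  Exemption: 65000 zł − 25% × (576500 zł − 548000 zł) = 65000 zł − 7125 zł = 57875 zł
  Base: 576500 zł − 57875 zł = 518625 zł
  518625 zł × 12% = 62235 zł

Excess of tentative minimum tax over standard income tax: 62235 zł − 42650 zł = 19585 zł.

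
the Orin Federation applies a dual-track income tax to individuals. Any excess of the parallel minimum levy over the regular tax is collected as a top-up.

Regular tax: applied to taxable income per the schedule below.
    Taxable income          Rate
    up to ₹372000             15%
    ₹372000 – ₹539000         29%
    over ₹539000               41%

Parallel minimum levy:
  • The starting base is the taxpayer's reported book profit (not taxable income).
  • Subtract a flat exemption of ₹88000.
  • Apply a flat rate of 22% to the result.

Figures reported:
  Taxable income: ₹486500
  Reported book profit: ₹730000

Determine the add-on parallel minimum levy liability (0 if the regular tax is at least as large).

₹52235

Regular tax:
  ₹372000 × 15% = ₹55800
  ₹114500 × 29% = ₹33205
  → ₹89005

Parallel minimum levy:
  Base (reported book profit): ₹730000
  Less exemption ₹88000 → base ₹642000
  ₹642000 × 22% = ₹141240

Excess of parallel minimum levy over regular tax: ₹141240 − ₹89005 = ₹52235.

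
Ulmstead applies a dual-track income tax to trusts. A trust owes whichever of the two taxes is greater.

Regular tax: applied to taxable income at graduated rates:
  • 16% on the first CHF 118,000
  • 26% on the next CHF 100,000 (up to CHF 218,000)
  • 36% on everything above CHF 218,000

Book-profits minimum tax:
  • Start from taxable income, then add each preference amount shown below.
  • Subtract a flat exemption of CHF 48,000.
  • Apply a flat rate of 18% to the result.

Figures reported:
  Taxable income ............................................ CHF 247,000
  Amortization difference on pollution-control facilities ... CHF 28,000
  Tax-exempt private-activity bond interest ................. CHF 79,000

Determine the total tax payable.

CHF 55,320

Book-profits minimum tax:
  Adjusted income: CHF 247,000 + CHF 28,000 + CHF 79,000 = CHF 354,000
  Less exemption CHF 48,000 → base CHF 306,000
  CHF 306,000 × 18% = CHF 55,080

Regular tax:
  CHF 118,000 × 16% = CHF 18,880
  CHF 100,000 × 26% = CHF 26,000
  CHF 29,000 × 36% = CHF 10,440
  → CHF 55,320

CHF 55,320 > CHF 55,080, so the regular tax governs.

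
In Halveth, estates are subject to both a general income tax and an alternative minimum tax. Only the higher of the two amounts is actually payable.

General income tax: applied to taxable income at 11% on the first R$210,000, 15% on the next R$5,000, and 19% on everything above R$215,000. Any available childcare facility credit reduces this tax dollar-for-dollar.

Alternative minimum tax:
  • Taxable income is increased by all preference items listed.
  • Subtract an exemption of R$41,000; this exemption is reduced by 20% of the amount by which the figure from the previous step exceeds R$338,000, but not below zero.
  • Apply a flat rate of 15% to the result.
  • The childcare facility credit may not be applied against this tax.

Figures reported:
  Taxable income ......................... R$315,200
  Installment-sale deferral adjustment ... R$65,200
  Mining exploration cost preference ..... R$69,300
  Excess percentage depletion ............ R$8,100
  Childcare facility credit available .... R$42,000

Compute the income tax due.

R$66,114

Alternative minimum tax:
  Adjusted income: R$315,200 + R$65,200 + R$69,300 + R$8,100 = R$457,800
  Exemption: R$41,000 − 20% × (R$457,800 − R$338,000) = R$41,000 − R$23,960 = R$17,040
  Base: R$457,800 − R$17,040 = R$440,760
  R$440,760 × 15% = R$66,114

General income tax:
  R$210,000 × 11% = R$23,100
  R$5,000 × 15% = R$750
  R$100,200 × 19% = R$19,038
  → R$42,888
  Less childcare facility credit R$42,000 → R$888

R$66,114 > R$888, so the alternative minimum tax is the binding amount.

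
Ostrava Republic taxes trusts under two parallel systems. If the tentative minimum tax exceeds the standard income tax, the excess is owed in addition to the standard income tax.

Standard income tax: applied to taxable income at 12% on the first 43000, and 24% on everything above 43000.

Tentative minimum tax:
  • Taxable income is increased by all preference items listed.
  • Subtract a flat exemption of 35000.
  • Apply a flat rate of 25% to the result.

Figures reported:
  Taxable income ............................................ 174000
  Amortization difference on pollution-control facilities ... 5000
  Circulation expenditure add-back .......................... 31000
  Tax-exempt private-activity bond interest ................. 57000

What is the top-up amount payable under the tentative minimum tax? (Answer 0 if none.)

Standard income tax:
  43000 × 12% = 5160
  131000 × 24% = 31440
  → 36600

Tentative minimum tax:
  Adjusted income: 174000 + 5000 + 31000 + 57000 = 267000
  Less exemption 35000 → base 232000
  232000 × 25% = 58000

Excess of tentative minimum tax over standard income tax: 58000 − 36600 = 21400.

21400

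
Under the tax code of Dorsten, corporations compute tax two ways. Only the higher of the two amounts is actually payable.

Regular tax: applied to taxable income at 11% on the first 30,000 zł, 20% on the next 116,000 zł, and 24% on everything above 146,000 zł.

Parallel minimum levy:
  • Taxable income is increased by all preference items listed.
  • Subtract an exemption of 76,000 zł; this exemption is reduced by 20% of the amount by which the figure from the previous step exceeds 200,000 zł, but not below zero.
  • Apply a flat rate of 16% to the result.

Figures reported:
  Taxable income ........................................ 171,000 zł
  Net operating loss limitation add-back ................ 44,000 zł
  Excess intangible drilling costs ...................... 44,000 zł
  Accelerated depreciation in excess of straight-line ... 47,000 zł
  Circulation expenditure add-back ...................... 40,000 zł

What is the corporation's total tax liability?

47,872 zł

Parallel minimum levy:
  Adjusted income: 171,000 zł + 44,000 zł + 44,000 zł + 47,000 zł + 40,000 zł = 346,000 zł
  Exemption: 76,000 zł − 20% × (346,000 zł − 200,000 zł) = 76,000 zł − 29,200 zł = 46,800 zł
  Base: 346,000 zł − 46,800 zł = 299,200 zł
  299,200 zł × 16% = 47,872 zł

Regular tax:
  30,000 zł × 11% = 3,300 zł
  116,000 zł × 20% = 23,200 zł
  25,000 zł × 24% = 6,000 zł
  → 32,500 zł

47,872 zł > 32,500 zł, so the parallel minimum levy is the binding amount.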